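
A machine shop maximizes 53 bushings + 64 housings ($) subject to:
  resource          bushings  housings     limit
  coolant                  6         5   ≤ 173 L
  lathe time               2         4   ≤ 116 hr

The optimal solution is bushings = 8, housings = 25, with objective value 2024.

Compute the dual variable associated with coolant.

6

Check each constraint at x*: coolant 173/173 (tight); lathe time 116/116 (tight).
Dual feasibility on the basic columns requires 6·y_coolant + 2·y_lathe time = 53, 5·y_coolant + 4·y_lathe time = 64.
Solving: y_coolant = 6, y_lathe time = 8.5.
Shadow price of coolant = 6.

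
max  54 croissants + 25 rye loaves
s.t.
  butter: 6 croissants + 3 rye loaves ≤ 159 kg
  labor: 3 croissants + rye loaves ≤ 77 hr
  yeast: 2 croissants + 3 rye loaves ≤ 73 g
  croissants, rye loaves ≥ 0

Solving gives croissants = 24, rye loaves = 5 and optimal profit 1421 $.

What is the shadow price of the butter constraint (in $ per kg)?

Check each constraint at x*: butter 159/159 (tight); labor 77/77 (tight); yeast 63/73 (slack 10).
Slack constraints have shadow price 0 (complementary slackness).
Dual feasibility on the basic columns requires 6·y_butter + 3·y_labor = 54, 3·y_butter + 1·y_labor = 25.
This yields shadow prices y_butter = 7, y_labor = 4.
Shadow price of butter = 7.

7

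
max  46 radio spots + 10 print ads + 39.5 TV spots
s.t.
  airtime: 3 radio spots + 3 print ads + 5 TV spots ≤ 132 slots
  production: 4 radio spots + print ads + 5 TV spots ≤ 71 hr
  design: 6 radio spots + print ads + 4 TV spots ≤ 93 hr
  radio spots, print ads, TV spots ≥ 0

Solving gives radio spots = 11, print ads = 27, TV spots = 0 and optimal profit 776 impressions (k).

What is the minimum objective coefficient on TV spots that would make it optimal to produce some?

At the optimum: airtime uses 114 of 132 (slack = 18); production uses 71 of 71 (binding); design uses 93 of 93 (binding).
Slack constraints have shadow price 0 (complementary slackness).
From A_Bᵀ y = c: 4·y_production + 6·y_design = 46; 1·y_production + 1·y_design = 10.
Solving: y_production = 7, y_design = 3.
TV spots enters the basis when its profit ≥ yᵀa₃ = 7·5 + 3·4 = 47.

47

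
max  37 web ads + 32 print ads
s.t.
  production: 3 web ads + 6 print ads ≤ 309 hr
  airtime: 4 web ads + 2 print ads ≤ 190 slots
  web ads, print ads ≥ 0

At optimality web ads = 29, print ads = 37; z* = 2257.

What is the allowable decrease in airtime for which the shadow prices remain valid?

87

Binding constraints: production, airtime. The basis is B = [[3,6],[4,2]] with det -18.
Per unit decrease in airtime, x* moves by d = (-0.3333, 0.1667).
The basis stays optimal until web ads reaches 0; allowable decrease = 87 slots.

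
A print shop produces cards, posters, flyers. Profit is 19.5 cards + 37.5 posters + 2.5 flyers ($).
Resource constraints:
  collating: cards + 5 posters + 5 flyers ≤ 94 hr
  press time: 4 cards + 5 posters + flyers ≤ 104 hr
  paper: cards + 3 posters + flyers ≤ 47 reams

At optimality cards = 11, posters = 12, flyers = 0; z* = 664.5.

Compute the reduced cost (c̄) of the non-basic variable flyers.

-8

Check each constraint at x*: collating 71/94 (slack 23); press time 104/104 (tight); paper 47/47 (tight).
Since collating is not tight, its dual is 0.
Dual feasibility on the basic columns requires 4·y_press time + 1·y_paper = 19.5, 5·y_press time + 3·y_paper = 37.5.
This yields shadow prices y_press time = 3, y_paper = 7.5.
Reduced cost of flyers: c₃ − yᵀa₃ = 2.5 − (3·1 + 7.5·1) = 2.5 − 10.5 = -8.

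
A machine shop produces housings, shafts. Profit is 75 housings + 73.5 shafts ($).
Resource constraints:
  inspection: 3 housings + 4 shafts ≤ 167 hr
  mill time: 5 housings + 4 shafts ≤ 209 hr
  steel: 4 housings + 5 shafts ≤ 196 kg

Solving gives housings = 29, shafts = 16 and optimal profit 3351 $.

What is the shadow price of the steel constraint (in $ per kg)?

Binding: mill time and steel. Non-binding: inspection (16 unused).
Slack constraints have shadow price 0 (complementary slackness).
From A_Bᵀ y = c: 5·y_mill time + 4·y_steel = 75; 4·y_mill time + 5·y_steel = 73.5.
→ y_mill time = 9 and y_steel = 7.5.
Shadow price of steel = 7.5.

7.5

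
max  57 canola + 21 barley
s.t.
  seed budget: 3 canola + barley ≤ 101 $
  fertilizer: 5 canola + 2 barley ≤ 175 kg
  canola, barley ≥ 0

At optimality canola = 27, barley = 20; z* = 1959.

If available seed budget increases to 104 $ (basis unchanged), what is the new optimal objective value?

Check each constraint at x*: seed budget 101/101 (tight); fertilizer 175/175 (tight).
The binding rows give the dual system: 3·y_seed budget + 5·y_fertilizer = 57 and 1·y_seed budget + 2·y_fertilizer = 21.
Solving: y_seed budget = 9, y_fertilizer = 6.
Δz = y_seed budget·Δb = 9 × (3) = 27, so new z* = 1959 + 27 = 1986.

1986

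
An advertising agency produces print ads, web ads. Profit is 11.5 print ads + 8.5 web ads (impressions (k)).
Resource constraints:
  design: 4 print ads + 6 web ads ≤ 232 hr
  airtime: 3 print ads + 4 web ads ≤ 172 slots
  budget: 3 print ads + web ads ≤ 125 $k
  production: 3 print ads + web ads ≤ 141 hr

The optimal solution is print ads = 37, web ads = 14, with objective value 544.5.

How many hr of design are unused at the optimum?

design used = 4·37 + 6·14 = 232; slack = 232 − 232 = 0.

0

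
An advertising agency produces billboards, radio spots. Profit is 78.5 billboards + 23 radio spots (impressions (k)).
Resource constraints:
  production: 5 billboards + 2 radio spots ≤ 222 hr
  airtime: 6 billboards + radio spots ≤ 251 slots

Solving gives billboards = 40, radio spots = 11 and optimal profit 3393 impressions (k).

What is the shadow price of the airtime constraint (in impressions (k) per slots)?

At the optimum: production uses 222 of 222 (binding); airtime uses 251 of 251 (binding).
From A_Bᵀ y = c: 5·y_production + 6·y_airtime = 78.5; 2·y_production + 1·y_airtime = 23.
Solving: y_production = 8.5, y_airtime = 6.
Shadow price of airtime = 6.

6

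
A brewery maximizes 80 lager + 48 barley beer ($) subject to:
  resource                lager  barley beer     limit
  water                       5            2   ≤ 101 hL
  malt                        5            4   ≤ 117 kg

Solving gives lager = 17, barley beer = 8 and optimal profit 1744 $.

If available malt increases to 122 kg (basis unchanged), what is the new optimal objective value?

1784

Both water and malt are binding at x*.
Dual feasibility on the basic columns requires 5·y_water + 5·y_malt = 80, 2·y_water + 4·y_malt = 48.
Solving: y_water = 8, y_malt = 8.
Δz = y_malt·Δb = 8 × (5) = 40, so new z* = 1744 + 40 = 1784.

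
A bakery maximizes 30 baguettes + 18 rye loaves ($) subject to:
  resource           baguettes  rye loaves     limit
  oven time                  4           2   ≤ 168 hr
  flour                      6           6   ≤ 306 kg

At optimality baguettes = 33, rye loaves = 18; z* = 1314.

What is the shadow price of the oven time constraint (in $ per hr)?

Both oven time and flour are binding at x*.
The binding rows give the dual system: 4·y_oven time + 6·y_flour = 30 and 2·y_oven time + 6·y_flour = 18.
Solving: y_oven time = 6, y_flour = 1.
Shadow price of oven time = 6.

6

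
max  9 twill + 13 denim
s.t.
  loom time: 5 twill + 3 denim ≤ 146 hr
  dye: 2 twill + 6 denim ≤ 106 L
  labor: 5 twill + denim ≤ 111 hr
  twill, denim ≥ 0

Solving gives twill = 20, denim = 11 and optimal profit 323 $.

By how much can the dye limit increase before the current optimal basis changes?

Binding constraints: dye, labor. The basis is B = [[2,6],[5,1]] with det -28.
Per unit increase in dye, x* moves by d = (-0.0357, 0.1786).
The basis stays optimal until loom time becomes binding; allowable increase = 36.4 L.

36.4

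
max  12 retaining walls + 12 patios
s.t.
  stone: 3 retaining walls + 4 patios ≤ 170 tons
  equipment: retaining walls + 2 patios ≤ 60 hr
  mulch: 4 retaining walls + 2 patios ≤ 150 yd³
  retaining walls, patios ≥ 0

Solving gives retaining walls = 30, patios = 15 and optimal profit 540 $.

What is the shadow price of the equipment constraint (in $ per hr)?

Binding: equipment and mulch. Non-binding: stone (20 unused).
Slack constraints have shadow price 0 (complementary slackness).
From A_Bᵀ y = c: 1·y_equipment + 4·y_mulch = 12; 2·y_equipment + 2·y_mulch = 12.
Solving: y_equipment = 4, y_mulch = 2.
Shadow price of equipment = 4.

4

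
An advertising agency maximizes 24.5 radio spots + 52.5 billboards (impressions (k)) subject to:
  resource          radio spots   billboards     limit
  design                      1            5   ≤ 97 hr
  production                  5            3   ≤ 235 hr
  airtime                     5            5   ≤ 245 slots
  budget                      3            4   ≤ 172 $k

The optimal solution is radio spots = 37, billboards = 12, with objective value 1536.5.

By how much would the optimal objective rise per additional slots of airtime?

3.5

At the optimum: design uses 97 of 97 (binding); production uses 221 of 235 (slack = 14); airtime uses 245 of 245 (binding); budget uses 159 of 172 (slack = 13).
Slack constraints have shadow price 0 (complementary slackness).
From A_Bᵀ y = c: 1·y_design + 5·y_airtime = 24.5; 5·y_design + 5·y_airtime = 52.5.
→ y_design = 7 and y_airtime = 3.5.
Shadow price of airtime = 3.5.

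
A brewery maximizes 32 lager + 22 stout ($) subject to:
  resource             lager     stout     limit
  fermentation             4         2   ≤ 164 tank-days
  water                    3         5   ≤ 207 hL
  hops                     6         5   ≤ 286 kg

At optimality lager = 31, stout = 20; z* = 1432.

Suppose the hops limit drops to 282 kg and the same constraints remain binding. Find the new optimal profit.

1420

Check each constraint at x*: fermentation 164/164 (tight); water 193/207 (slack 14); hops 286/286 (tight).
Slack constraints have shadow price 0 (complementary slackness).
From A_Bᵀ y = c: 4·y_fermentation + 6·y_hops = 32; 2·y_fermentation + 5·y_hops = 22.
→ y_fermentation = 3.5 and y_hops = 3.
Δz = y_hops·Δb = 3 × (-4) = -12, so new z* = 1432 − 12 = 1420.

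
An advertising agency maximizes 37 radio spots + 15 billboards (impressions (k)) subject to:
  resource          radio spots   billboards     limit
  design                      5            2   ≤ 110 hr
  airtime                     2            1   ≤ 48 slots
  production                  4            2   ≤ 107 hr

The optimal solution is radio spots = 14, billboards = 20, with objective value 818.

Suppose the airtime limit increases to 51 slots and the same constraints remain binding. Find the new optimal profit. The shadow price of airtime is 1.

821

Δb = 3, so new z* = 818 + (1)·(3) = 818 + 3 = 821.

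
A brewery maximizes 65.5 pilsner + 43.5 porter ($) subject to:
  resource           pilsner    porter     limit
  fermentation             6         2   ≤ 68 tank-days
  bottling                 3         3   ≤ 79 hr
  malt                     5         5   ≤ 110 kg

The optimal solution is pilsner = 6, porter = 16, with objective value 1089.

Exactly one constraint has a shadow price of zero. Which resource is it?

fermentation: 68/68 (binding)
bottling: 66/79 (slack 13)
malt: 110/110 (binding)
By complementary slackness, a constraint with positive slack has shadow price 0 → bottling.

bottling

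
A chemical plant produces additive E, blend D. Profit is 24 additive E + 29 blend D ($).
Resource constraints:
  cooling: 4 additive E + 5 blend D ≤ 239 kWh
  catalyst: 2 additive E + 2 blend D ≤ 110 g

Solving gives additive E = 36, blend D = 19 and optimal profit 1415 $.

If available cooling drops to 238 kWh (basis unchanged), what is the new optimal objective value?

1410

At the optimum: cooling uses 239 of 239 (binding); catalyst uses 110 of 110 (binding).
The binding rows give the dual system: 4·y_cooling + 2·y_catalyst = 24 and 5·y_cooling + 2·y_catalyst = 29.
Solving: y_cooling = 5, y_catalyst = 2.
Δz = y_cooling·Δb = 5 × (-1) = -5, so new z* = 1415 − 5 = 1410.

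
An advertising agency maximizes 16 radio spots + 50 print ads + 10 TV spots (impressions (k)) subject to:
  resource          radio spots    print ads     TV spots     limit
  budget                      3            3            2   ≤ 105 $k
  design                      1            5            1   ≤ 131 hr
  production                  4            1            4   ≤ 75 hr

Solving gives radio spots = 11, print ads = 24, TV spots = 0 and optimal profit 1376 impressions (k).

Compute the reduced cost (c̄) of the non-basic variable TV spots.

-3.5

Check each constraint at x*: budget 105/105 (tight); design 131/131 (tight); production 68/75 (slack 7).
By complementary slackness, y = 0 for the non-binding constraint.
The binding rows give the dual system: 3·y_budget + 1·y_design = 16 and 3·y_budget + 5·y_design = 50.
This yields shadow prices y_budget = 2.5, y_design = 8.5.
Reduced cost of TV spots: c₃ − yᵀa₃ = 10 − (2.5·2 + 8.5·1) = 10 − 13.5 = -3.5.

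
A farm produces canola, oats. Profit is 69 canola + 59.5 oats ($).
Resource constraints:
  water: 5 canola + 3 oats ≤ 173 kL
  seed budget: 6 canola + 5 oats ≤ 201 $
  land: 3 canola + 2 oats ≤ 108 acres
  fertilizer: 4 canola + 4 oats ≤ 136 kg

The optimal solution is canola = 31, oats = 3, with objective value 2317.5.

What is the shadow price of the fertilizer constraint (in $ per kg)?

3

Check each constraint at x*: water 164/173 (slack 9); seed budget 201/201 (tight); land 99/108 (slack 9); fertilizer 136/136 (tight).
Since water, land are not tight, their duals are 0.
Dual feasibility on the basic columns requires 6·y_seed budget + 4·y_fertilizer = 69, 5·y_seed budget + 4·y_fertilizer = 59.5.
This yields shadow prices y_seed budget = 9.5, y_fertilizer = 3.
Shadow price of fertilizer = 3.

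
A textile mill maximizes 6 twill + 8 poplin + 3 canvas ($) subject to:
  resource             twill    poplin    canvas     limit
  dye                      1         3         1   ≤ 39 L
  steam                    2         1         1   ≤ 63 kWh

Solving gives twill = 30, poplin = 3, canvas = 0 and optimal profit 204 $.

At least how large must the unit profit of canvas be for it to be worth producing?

4

At the optimum: dye uses 39 of 39 (binding); steam uses 63 of 63 (binding).
The binding rows give the dual system: 1·y_dye + 2·y_steam = 6 and 3·y_dye + 1·y_steam = 8.
→ y_dye = 2 and y_steam = 2.
canvas enters the basis when its profit ≥ yᵀa₃ = 2·1 + 2·1 = 4.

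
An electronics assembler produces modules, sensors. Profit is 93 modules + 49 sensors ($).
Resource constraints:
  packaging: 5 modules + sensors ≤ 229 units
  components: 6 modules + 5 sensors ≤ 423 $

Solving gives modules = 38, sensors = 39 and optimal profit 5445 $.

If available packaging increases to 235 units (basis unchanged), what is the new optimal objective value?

5499

At the optimum: packaging uses 229 of 229 (binding); components uses 423 of 423 (binding).
Dual feasibility on the basic columns requires 5·y_packaging + 6·y_components = 93, 1·y_packaging + 5·y_components = 49.
→ y_packaging = 9 and y_components = 8.
Δz = y_packaging·Δb = 9 × (6) = 54, so new z* = 5445 + 54 = 5499.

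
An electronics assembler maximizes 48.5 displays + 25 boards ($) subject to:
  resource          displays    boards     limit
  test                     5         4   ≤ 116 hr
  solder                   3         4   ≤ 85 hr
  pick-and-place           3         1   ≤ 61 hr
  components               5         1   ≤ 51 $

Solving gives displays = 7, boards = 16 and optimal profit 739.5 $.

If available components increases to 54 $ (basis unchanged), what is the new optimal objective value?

760.5

Binding: solder and components. Non-binding: test (17 unused), pick-and-place (24 unused).
Since test, pick-and-place are not tight, their duals are 0.
The binding rows give the dual system: 3·y_solder + 5·y_components = 48.5 and 4·y_solder + 1·y_components = 25.
This yields shadow prices y_solder = 4.5, y_components = 7.
Δz = y_components·Δb = 7 × (3) = 21, so new z* = 739.5 + 21 = 760.5.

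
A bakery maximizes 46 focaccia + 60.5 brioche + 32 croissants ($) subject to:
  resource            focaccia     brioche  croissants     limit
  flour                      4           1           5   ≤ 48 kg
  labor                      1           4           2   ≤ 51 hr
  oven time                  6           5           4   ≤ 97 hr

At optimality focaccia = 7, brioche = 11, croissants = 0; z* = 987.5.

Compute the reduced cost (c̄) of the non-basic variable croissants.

-8

Check each constraint at x*: flour 39/48 (slack 9); labor 51/51 (tight); oven time 97/97 (tight).
Slack constraints have shadow price 0 (complementary slackness).
The binding rows give the dual system: 1·y_labor + 6·y_oven time = 46 and 4·y_labor + 5·y_oven time = 60.5.
Solving: y_labor = 7, y_oven time = 6.5.
Reduced cost of croissants: c₃ − yᵀa₃ = 32 − (7·2 + 6.5·4) = 32 − 40 = -8.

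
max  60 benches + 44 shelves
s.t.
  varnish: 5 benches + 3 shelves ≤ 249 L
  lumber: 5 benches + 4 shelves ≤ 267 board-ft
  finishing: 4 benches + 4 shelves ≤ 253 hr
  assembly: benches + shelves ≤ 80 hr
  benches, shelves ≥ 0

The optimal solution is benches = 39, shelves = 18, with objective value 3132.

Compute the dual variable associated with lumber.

8

Check each constraint at x*: varnish 249/249 (tight); lumber 267/267 (tight); finishing 228/253 (slack 25); assembly 57/80 (slack 23).
By complementary slackness, y = 0 for the non-binding constraints.
The binding rows give the dual system: 5·y_varnish + 5·y_lumber = 60 and 3·y_varnish + 4·y_lumber = 44.
→ y_varnish = 4 and y_lumber = 8.
Shadow price of lumber = 8.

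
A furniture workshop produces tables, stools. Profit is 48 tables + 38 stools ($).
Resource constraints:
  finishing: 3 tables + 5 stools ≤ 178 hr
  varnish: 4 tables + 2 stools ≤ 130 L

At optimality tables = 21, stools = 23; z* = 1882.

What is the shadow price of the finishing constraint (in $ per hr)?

At the optimum: finishing uses 178 of 178 (binding); varnish uses 130 of 130 (binding).
The binding rows give the dual system: 3·y_finishing + 4·y_varnish = 48 and 5·y_finishing + 2·y_varnish = 38.
Solving: y_finishing = 4, y_varnish = 9.
Shadow price of finishing = 4.

4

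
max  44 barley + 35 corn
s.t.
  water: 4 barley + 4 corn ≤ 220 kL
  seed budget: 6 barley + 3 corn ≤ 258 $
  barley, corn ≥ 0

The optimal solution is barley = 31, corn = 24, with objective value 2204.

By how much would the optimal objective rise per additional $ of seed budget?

3

At the optimum: water uses 220 of 220 (binding); seed budget uses 258 of 258 (binding).
The binding rows give the dual system: 4·y_water + 6·y_seed budget = 44 and 4·y_water + 3·y_seed budget = 35.
→ y_water = 6.5 and y_seed budget = 3.
Shadow price of seed budget = 3.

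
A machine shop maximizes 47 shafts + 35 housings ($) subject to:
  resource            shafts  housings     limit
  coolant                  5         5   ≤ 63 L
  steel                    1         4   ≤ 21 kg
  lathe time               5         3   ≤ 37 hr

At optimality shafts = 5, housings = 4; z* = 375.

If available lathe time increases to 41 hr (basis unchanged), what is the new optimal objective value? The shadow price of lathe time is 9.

411

Δb = 4, so new z* = 375 + (9)·(4) = 375 + 36 = 411.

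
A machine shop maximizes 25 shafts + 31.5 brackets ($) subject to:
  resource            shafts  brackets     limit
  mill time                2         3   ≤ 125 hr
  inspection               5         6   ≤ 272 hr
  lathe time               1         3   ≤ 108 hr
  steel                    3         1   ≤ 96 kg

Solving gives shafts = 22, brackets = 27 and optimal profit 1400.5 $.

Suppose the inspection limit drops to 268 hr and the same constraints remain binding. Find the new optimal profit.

1384.5

Binding: mill time and inspection. Non-binding: lathe time (5 unused), steel (3 unused).
Slack constraints have shadow price 0 (complementary slackness).
Dual feasibility on the basic columns requires 2·y_mill time + 5·y_inspection = 25, 3·y_mill time + 6·y_inspection = 31.5.
Solving: y_mill time = 2.5, y_inspection = 4.
Δz = y_inspection·Δb = 4 × (-4) = -16, so new z* = 1400.5 − 16 = 1384.5.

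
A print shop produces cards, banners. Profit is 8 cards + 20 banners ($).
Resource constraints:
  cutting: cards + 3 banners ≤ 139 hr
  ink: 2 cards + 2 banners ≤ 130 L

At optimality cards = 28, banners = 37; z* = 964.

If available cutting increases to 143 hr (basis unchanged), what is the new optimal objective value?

At the optimum: cutting uses 139 of 139 (binding); ink uses 130 of 130 (binding).
From A_Bᵀ y = c: 1·y_cutting + 2·y_ink = 8; 3·y_cutting + 2·y_ink = 20.
This yields shadow prices y_cutting = 6, y_ink = 1.
Δz = y_cutting·Δb = 6 × (4) = 24, so new z* = 964 + 24 = 988.

988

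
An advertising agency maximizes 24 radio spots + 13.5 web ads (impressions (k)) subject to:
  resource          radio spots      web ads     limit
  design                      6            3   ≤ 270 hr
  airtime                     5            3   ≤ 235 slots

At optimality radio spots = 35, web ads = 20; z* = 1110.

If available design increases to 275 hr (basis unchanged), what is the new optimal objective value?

At the optimum: design uses 270 of 270 (binding); airtime uses 235 of 235 (binding).
Dual feasibility on the basic columns requires 6·y_design + 5·y_airtime = 24, 3·y_design + 3·y_airtime = 13.5.
→ y_design = 1.5 and y_airtime = 3.
Δz = y_design·Δb = 1.5 × (5) = 7.5, so new z* = 1110 + 7.5 = 1117.5.

1117.5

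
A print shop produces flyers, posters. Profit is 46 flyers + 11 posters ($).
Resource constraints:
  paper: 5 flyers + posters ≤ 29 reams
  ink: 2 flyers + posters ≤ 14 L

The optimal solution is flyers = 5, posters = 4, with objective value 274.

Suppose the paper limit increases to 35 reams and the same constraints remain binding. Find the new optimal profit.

322

Check each constraint at x*: paper 29/29 (tight); ink 14/14 (tight).
The binding rows give the dual system: 5·y_paper + 2·y_ink = 46 and 1·y_paper + 1·y_ink = 11.
This yields shadow prices y_paper = 8, y_ink = 3.
Δz = y_paper·Δb = 8 × (6) = 48, so new z* = 274 + 48 = 322.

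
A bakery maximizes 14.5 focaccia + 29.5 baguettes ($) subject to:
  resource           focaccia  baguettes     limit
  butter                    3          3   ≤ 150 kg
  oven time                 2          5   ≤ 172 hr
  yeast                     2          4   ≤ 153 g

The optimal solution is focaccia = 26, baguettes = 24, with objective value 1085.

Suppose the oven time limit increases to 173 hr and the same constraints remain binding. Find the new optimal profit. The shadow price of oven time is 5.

Δb = 1, so new z* = 1085 + (5)·(1) = 1085 + 5 = 1090.

1090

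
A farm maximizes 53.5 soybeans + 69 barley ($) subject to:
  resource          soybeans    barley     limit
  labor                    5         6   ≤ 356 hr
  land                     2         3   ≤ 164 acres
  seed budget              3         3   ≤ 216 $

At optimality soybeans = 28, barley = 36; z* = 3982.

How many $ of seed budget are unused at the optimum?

24

seed budget used = 3·28 + 3·36 = 192; slack = 216 − 192 = 24.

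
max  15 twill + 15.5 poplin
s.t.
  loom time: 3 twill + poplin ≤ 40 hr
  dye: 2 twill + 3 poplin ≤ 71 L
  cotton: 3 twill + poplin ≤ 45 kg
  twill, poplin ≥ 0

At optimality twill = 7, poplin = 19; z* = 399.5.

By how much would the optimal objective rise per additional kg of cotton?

At the optimum: loom time uses 40 of 40 (binding); dye uses 71 of 71 (binding); cotton uses 40 of 45 (slack = 5).
Slack constraints have shadow price 0 (complementary slackness).
Dual feasibility on the basic columns requires 3·y_loom time + 2·y_dye = 15, 1·y_loom time + 3·y_dye = 15.5.
→ y_loom time = 2 and y_dye = 4.5.
Shadow price of cotton = 0.

0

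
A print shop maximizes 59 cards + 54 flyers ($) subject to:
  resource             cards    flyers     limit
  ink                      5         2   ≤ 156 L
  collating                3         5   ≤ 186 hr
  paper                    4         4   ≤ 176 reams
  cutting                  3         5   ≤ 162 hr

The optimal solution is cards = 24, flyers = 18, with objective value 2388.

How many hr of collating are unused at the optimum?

24

collating used = 3·24 + 5·18 = 162; slack = 186 − 162 = 24.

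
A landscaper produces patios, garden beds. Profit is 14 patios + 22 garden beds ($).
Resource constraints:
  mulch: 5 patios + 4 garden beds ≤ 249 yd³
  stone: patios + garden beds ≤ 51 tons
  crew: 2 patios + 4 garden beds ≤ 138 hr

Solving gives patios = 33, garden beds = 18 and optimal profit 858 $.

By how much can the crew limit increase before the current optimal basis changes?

Binding constraints: stone, crew. The basis is B = [[1,1],[2,4]] with det 2.
Per unit increase in crew, x* moves by d = (-0.5, 0.5).
The basis stays optimal until patios reaches 0; allowable increase = 66 hr.

66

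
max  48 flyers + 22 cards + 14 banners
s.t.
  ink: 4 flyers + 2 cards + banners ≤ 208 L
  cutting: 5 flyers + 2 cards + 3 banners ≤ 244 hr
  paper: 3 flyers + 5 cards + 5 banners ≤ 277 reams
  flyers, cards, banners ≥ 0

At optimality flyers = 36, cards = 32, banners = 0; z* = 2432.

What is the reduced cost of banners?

-5

At the optimum: ink uses 208 of 208 (binding); cutting uses 244 of 244 (binding); paper uses 268 of 277 (slack = 9).
Since paper is not tight, its dual is 0.
Dual feasibility on the basic columns requires 4·y_ink + 5·y_cutting = 48, 2·y_ink + 2·y_cutting = 22.
→ y_ink = 7 and y_cutting = 4.
Reduced cost of banners: c₃ − yᵀa₃ = 14 − (7·1 + 4·3) = 14 − 19 = -5.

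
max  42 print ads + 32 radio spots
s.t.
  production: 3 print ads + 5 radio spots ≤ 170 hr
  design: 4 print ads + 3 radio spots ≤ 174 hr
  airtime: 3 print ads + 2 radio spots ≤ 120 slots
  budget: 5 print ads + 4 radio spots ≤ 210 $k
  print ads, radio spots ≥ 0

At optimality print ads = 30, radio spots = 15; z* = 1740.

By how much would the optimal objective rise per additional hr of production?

Check each constraint at x*: production 165/170 (slack 5); design 165/174 (slack 9); airtime 120/120 (tight); budget 210/210 (tight).
Since production, design are not tight, their duals are 0.
From A_Bᵀ y = c: 3·y_airtime + 5·y_budget = 42; 2·y_airtime + 4·y_budget = 32.
Solving: y_airtime = 4, y_budget = 6.
Shadow price of production = 0.

0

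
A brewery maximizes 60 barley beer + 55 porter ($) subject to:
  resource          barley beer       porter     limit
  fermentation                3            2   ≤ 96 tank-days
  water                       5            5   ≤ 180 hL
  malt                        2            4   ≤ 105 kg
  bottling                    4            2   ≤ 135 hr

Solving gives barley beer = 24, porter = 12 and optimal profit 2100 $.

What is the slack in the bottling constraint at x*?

15

bottling used = 4·24 + 2·12 = 120; slack = 135 − 120 = 15.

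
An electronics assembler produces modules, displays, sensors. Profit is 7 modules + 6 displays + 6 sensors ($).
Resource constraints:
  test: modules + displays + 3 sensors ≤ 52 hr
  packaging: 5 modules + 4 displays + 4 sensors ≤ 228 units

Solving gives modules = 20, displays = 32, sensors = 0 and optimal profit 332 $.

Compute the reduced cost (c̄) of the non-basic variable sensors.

At the optimum: test uses 52 of 52 (binding); packaging uses 228 of 228 (binding).
Dual feasibility on the basic columns requires 1·y_test + 5·y_packaging = 7, 1·y_test + 4·y_packaging = 6.
→ y_test = 2 and y_packaging = 1.
Reduced cost of sensors: c₃ − yᵀa₃ = 6 − (2·3 + 1·4) = 6 − 10 = -4.

-4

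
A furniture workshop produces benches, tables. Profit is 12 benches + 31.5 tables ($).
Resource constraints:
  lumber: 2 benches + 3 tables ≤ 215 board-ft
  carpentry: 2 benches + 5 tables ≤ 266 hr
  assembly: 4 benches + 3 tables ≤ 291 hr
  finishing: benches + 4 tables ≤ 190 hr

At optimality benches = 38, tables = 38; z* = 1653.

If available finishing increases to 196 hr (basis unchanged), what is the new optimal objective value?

1659

Binding: carpentry and finishing. Non-binding: lumber (25 unused), assembly (25 unused).
Since lumber, assembly are not tight, their duals are 0.
From A_Bᵀ y = c: 2·y_carpentry + 1·y_finishing = 12; 5·y_carpentry + 4·y_finishing = 31.5.
Solving: y_carpentry = 5.5, y_finishing = 1.
Δz = y_finishing·Δb = 1 × (6) = 6, so new z* = 1653 + 6 = 1659.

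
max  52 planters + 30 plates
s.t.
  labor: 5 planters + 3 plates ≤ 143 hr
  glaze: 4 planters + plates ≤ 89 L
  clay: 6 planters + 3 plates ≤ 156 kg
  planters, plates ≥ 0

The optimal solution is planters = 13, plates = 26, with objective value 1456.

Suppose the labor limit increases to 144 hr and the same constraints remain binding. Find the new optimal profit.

1464

Check each constraint at x*: labor 143/143 (tight); glaze 78/89 (slack 11); clay 156/156 (tight).
Since glaze is not tight, its dual is 0.
The binding rows give the dual system: 5·y_labor + 6·y_clay = 52 and 3·y_labor + 3·y_clay = 30.
This yields shadow prices y_labor = 8, y_clay = 2.
Δz = y_labor·Δb = 8 × (1) = 8, so new z* = 1456 + 8 = 1464.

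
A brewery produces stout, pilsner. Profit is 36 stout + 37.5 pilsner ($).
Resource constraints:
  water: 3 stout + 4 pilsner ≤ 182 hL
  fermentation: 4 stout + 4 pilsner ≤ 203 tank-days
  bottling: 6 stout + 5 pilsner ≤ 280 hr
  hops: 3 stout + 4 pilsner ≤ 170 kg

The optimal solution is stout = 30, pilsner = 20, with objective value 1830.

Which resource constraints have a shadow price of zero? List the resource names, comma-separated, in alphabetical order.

fermentation, water

water: 170/182 (slack 12)
fermentation: 200/203 (slack 3)
bottling: 280/280 (binding)
hops: 170/170 (binding)
By complementary slackness, a constraint with positive slack has shadow price 0 → fermentation, water.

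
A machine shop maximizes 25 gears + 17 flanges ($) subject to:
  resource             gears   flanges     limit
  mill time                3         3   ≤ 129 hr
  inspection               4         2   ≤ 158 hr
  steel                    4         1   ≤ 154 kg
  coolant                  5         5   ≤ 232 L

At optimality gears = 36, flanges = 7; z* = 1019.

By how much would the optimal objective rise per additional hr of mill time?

3

At the optimum: mill time uses 129 of 129 (binding); inspection uses 158 of 158 (binding); steel uses 151 of 154 (slack = 3); coolant uses 215 of 232 (slack = 17).
Since steel, coolant are not tight, their duals are 0.
From A_Bᵀ y = c: 3·y_mill time + 4·y_inspection = 25; 3·y_mill time + 2·y_inspection = 17.
Solving: y_mill time = 3, y_inspection = 4.
Shadow price of mill time = 3.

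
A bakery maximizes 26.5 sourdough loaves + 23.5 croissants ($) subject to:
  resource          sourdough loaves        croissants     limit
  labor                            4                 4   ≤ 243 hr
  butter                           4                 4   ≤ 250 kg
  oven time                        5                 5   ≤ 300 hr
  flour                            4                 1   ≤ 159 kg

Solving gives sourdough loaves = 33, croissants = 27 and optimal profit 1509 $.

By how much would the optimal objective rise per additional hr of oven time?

4.5

Check each constraint at x*: labor 240/243 (slack 3); butter 240/250 (slack 10); oven time 300/300 (tight); flour 159/159 (tight).
By complementary slackness, y = 0 for the non-binding constraints.
From A_Bᵀ y = c: 5·y_oven time + 4·y_flour = 26.5; 5·y_oven time + 1·y_flour = 23.5.
This yields shadow prices y_oven time = 4.5, y_flour = 1.
Shadow price of oven time = 4.5.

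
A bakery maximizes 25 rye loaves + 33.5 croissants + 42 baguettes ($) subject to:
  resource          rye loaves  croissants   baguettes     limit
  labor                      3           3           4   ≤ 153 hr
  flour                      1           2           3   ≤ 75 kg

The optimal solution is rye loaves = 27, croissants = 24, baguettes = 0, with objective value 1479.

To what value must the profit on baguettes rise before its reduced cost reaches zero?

47.5

Both labor and flour are binding at x*.
The binding rows give the dual system: 3·y_labor + 1·y_flour = 25 and 3·y_labor + 2·y_flour = 33.5.
This yields shadow prices y_labor = 5.5, y_flour = 8.5.
baguettes enters the basis when its profit ≥ yᵀa₃ = 5.5·4 + 8.5·3 = 47.5.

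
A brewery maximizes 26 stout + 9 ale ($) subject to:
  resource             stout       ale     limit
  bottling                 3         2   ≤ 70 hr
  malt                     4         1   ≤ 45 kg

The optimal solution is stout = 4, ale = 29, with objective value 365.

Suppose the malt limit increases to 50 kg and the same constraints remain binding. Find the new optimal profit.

At the optimum: bottling uses 70 of 70 (binding); malt uses 45 of 45 (binding).
From A_Bᵀ y = c: 3·y_bottling + 4·y_malt = 26; 2·y_bottling + 1·y_malt = 9.
Solving: y_bottling = 2, y_malt = 5.
Δz = y_malt·Δb = 5 × (5) = 25, so new z* = 365 + 25 = 390.

390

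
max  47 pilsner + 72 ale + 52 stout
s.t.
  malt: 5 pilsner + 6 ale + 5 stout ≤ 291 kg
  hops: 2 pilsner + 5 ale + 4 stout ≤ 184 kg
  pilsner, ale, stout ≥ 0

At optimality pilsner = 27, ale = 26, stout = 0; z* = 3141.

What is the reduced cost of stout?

At the optimum: malt uses 291 of 291 (binding); hops uses 184 of 184 (binding).
From A_Bᵀ y = c: 5·y_malt + 2·y_hops = 47; 6·y_malt + 5·y_hops = 72.
Solving: y_malt = 7, y_hops = 6.
Reduced cost of stout: c₃ − yᵀa₃ = 52 − (7·5 + 6·4) = 52 − 59 = -7.

-7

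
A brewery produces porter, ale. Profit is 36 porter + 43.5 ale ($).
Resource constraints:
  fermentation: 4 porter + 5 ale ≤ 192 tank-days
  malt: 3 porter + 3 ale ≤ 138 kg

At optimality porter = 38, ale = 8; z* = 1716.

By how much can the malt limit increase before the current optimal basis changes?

Binding constraints: fermentation, malt. The basis is B = [[4,5],[3,3]] with det -3.
Per unit increase in malt, x* moves by d = (1.6667, -1.3333).
The basis stays optimal until ale reaches 0; allowable increase = 6 kg.

6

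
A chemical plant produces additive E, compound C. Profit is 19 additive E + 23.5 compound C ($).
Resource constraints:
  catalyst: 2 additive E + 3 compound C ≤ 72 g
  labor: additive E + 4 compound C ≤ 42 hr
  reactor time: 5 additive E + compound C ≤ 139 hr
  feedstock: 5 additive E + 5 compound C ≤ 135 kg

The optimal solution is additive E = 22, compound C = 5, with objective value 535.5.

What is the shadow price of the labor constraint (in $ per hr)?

At the optimum: catalyst uses 59 of 72 (slack = 13); labor uses 42 of 42 (binding); reactor time uses 115 of 139 (slack = 24); feedstock uses 135 of 135 (binding).
Since catalyst, reactor time are not tight, their duals are 0.
Dual feasibility on the basic columns requires 1·y_labor + 5·y_feedstock = 19, 4·y_labor + 5·y_feedstock = 23.5.
→ y_labor = 1.5 and y_feedstock = 3.5.
Shadow price of labor = 1.5.

1.5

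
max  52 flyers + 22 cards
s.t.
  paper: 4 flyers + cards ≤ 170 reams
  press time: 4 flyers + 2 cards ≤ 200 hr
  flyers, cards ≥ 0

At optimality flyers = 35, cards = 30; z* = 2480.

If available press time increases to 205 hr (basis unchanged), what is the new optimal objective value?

Both paper and press time are binding at x*.
The binding rows give the dual system: 4·y_paper + 4·y_press time = 52 and 1·y_paper + 2·y_press time = 22.
→ y_paper = 4 and y_press time = 9.
Δz = y_press time·Δb = 9 × (5) = 45, so new z* = 2480 + 45 = 2525.

2525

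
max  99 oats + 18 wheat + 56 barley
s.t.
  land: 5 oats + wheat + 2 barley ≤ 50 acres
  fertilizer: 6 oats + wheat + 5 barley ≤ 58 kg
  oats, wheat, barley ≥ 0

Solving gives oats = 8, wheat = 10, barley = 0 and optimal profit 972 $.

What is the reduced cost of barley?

Check each constraint at x*: land 50/50 (tight); fertilizer 58/58 (tight).
Dual feasibility on the basic columns requires 5·y_land + 6·y_fertilizer = 99, 1·y_land + 1·y_fertilizer = 18.
This yields shadow prices y_land = 9, y_fertilizer = 9.
Reduced cost of barley: c₃ − yᵀa₃ = 56 − (9·2 + 9·5) = 56 − 63 = -7.

-7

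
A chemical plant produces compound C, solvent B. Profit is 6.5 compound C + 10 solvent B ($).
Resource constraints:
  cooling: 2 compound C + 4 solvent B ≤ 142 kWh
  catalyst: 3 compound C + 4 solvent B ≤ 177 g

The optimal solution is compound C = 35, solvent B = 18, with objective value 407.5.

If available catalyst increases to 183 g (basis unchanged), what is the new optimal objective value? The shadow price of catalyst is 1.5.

416.5

Δb = 6, so new z* = 407.5 + (1.5)·(6) = 407.5 + 9 = 416.5.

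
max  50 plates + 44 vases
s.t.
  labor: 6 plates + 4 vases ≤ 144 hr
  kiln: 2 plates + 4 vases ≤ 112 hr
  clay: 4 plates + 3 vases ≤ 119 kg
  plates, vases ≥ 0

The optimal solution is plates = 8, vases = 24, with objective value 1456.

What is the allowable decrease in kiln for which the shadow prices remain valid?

Binding constraints: labor, kiln. The basis is B = [[6,4],[2,4]] with det 16.
Per unit decrease in kiln, x* moves by d = (0.25, -0.375).
The basis stays optimal until vases reaches 0; allowable decrease = 64 hr.

64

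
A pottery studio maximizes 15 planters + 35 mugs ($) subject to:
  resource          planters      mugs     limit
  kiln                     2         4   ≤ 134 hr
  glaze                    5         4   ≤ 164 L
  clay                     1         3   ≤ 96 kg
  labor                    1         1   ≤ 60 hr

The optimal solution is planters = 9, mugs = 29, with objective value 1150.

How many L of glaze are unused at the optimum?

3

glaze used = 5·9 + 4·29 = 161; slack = 164 − 161 = 3.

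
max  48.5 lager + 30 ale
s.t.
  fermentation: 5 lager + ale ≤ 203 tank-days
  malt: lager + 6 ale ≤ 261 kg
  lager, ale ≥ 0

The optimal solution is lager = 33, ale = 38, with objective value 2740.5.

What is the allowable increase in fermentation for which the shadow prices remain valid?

Binding constraints: fermentation, malt. The basis is B = [[5,1],[1,6]] with det 29.
Per unit increase in fermentation, x* moves by d = (0.2069, -0.0345).
The basis stays optimal until ale reaches 0; allowable increase = 1102 tank-days.

1102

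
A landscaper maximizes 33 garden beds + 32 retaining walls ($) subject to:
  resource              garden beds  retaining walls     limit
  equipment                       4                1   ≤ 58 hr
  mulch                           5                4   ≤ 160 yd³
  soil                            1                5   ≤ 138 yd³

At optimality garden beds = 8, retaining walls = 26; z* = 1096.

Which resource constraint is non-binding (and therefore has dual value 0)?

equipment: 58/58 (binding)
mulch: 144/160 (slack 16)
soil: 138/138 (binding)
By complementary slackness, a constraint with positive slack has shadow price 0 → mulch.

mulch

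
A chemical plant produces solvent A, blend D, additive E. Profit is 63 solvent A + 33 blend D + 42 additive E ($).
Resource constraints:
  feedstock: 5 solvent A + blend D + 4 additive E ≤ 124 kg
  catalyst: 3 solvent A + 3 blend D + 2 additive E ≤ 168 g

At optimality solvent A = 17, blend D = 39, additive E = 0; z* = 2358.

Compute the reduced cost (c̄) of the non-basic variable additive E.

Both feedstock and catalyst are binding at x*.
From A_Bᵀ y = c: 5·y_feedstock + 3·y_catalyst = 63; 1·y_feedstock + 3·y_catalyst = 33.
This yields shadow prices y_feedstock = 7.5, y_catalyst = 8.5.
Reduced cost of additive E: c₃ − yᵀa₃ = 42 − (7.5·4 + 8.5·2) = 42 − 47 = -5.

-5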